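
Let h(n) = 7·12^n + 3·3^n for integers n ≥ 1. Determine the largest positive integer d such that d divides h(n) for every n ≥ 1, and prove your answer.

d = 3

Computing the first values: h(1) = 93 and h(2) = 1035; gcd(93, 1035) = 3, so d ≤ 3.
We prove 3 | 7·12^n + 3·3^n for all n ≥ 1 by induction on n.
Base step (n = 1): h(1) = 93 = 3·(31), so 3 | h(1).
Suppose the result is true for n = r, i.e. 3 | h(r). Then
h(r+1) − 12·h(r) = (7·12^(r+1) + 3·3^(r+1)) − 12·(7·12^r + 3·3^r) = (3)·3^r·(3 − 12) = (-27)·3^r. Since 3 | h(r) by the inductive hypothesis, 3 | 12·h(r); and 3 | -27 since -27 = 3·-9. Therefore 3 | h(r+1).
This completes the induction.
Therefore the largest such d is 3.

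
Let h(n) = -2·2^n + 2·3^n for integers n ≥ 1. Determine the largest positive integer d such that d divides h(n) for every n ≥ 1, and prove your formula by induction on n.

d = 2

Computing the first values: h(1) = 2 and h(2) = 10; gcd(2, 10) = 2, so d ≤ 2.
We prove 2 | -2·2^n + 2·3^n for all n ≥ 1 by induction on n.
Base step (n = 1): h(1) = 2 = 2·(1), so 2 | h(1).
Inductive step: assume the claim holds for n = j, i.e. 2 | h(j). Then
h(j+1) − 3·h(j) = (-2·2^(j+1) + 2·3^(j+1)) − 3·(-2·2^j + 2·3^j) = (-2)·2^j·(2 − 3) = (2)·2^j. Since 2 | h(j) by the inductive hypothesis, 2 | 3·h(j); and 2 | 2 since 2 = 2·1. Therefore 2 | h(j+1).
This completes the induction.
Therefore the largest such d is 2.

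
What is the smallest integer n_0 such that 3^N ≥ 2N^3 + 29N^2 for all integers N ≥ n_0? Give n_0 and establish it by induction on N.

At N = 6: 729 < 1476, so the inequality fails and n_0 ≥ 7. We prove 3^N ≥ 2N^3 + 29N^2 for all N ≥ 7.
Base case (N = 7): 3^N = 2187 and 2N^3 + 29N^2 = 2107, so 2187 ≥ 2107.
For the inductive step, assume it holds for an arbitrary k ≥ 7, so 3^k ≥ 2k^3 + 29k^2.
Then 3^(k + 1) = 3·(3^k) ≥ 3·(2k^3 + 29k^2).
Also, for k ≥ 7 we have 3·(2k^3 + 29k^2) ≥ 2(k+1)^3 + 29(k+1)^2, since 3·(2k^3 + 29k^2) − (2(k+1)^3 + 29(k+1)^2) = 4k^3 + 52k^2 - 64k - 31, which is nonnegative for all k ≥ 7.
Combining, 3^(k + 1) ≥ 2(k+1)^3 + 29(k+1)^2.
By the principle of mathematical induction, the result holds for all N ≥ 7.
Hence the smallest such n_0 is 7.

n_0 = 7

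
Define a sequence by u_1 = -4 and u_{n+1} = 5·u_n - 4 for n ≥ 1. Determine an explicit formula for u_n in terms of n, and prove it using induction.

u_n = -5^n + 1

Computing the first terms: u_1 = -4, u_2 = -24, u_3 = -124. This suggests u_n = -5^n + 1.
Base step (n = 1): the formula gives -4 = -4 = u_1.
Inductive step: suppose the statement holds for some j ≥ 1, so u_j = -5^j + 1.
Then u_{j+1} = 5·u_j - 4 = 5·(-5^j + 1) - 4 = -5^(j + 1) + 1,
which is the claimed formula at n = j+1.
By induction, the statement is established for all n ≥ 1.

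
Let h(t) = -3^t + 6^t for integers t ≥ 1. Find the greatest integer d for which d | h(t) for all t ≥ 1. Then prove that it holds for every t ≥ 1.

Computing the first values: h(1) = 3 and h(2) = 27; gcd(3, 27) = 3, so d ≤ 3.
We prove 3 | -3^t + 6^t for all t ≥ 1 by induction on t.
For the base case t = 1: h(1) = 3 = 3·(1), so 3 | h(1).
Inductive step: suppose the statement holds for some i ≥ 1, i.e. 3 | h(i). Then
6^{i+1} − 3^{i+1} = 6·6^i − 3·3^i = 6·(6^i − 3^i) + (3)·3^i. The first term is divisible by 3 by the inductive hypothesis, and the second term (3)·3^i is divisible by 3 since 3 | 3. Hence 3 | h(i+1).
Hence, by induction on t, the claim holds for every t ≥ 1.
Therefore the largest such d is 3.

d = 3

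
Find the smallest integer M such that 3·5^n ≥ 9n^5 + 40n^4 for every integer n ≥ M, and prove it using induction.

M = 8

At n = 7: 234375 < 247303, so the inequality fails and M ≥ 8. We prove 3·5^n ≥ 9n^5 + 40n^4 for all n ≥ 8.
When n = 8: 3·5^n = 1171875 and 9n^5 + 40n^4 = 458752, so 1171875 ≥ 458752.
For the inductive step, assume it holds for an arbitrary k ≥ 8, so 3·5^k ≥ 9k^5 + 40k^4.
Then 3·5^(k + 1) = 5·(3·5^k) ≥ 5·(9k^5 + 40k^4).
Also, for k ≥ 8 we have 5·(9k^5 + 40k^4) ≥ 9(k+1)^5 + 40(k+1)^4, since 5·(9k^5 + 40k^4) − (9(k+1)^5 + 40(k+1)^4) = 36k^5 + 115k^4 - 250k^3 - 330k^2 - 205k - 49, which is nonnegative for all k ≥ 8.
Combining, 3·5^(k + 1) ≥ 9(k+1)^5 + 40(k+1)^4.
This completes the induction.
Hence the smallest such M is 8.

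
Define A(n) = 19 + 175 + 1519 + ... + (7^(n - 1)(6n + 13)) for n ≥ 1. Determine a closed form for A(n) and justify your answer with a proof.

We claim A(n) = 7^n(n + 2) - 2 for all n ≥ 1.
For the base case n = 1: A(1) = 19, and the closed form gives 19. They agree.
Inductive step: suppose the statement holds for some i ≥ 1, so A(i) = 7^i(i + 2) - 2.
Then A(i+1) = A(i) + (7^i(6i + 19)) = (7^i(i + 2) - 2) + (7^i(6i + 19)).
Simplifying, A(i+1) = 7·7^i·i + 21·7^i - 2 = 7^(i+1)((i+1) + 2) - 2,
which is the closed form with n = i+1.
By the principle of mathematical induction, the result holds for all n ≥ 1.

A(n) = 7^n(n + 2) - 2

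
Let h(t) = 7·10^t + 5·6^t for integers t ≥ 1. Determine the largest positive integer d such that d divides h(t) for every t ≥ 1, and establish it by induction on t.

Computing the first values: h(1) = 100 and h(2) = 880; gcd(100, 880) = 20, so d ≤ 20.
We prove 20 | 7·10^t + 5·6^t for all t ≥ 1 by induction on t.
Base step (t = 1): h(1) = 100 = 20·(5), so 20 | h(1).
For the inductive step, assume it holds for an arbitrary r ≥ 1, i.e. 20 | h(r). Then
h(r+1) − 10·h(r) = (7·10^(r+1) + 5·6^(r+1)) − 10·(7·10^r + 5·6^r) = (5)·6^r·(6 − 10) = (-20)·6^r. Since 20 | h(r) by the inductive hypothesis, 20 | 10·h(r); and 20 | -20 since -20 = 20·-1. Therefore 20 | h(r+1).
This completes the induction.
Therefore the largest such d is 20.

d = 20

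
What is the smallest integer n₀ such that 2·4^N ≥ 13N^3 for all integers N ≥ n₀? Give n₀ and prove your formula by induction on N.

n₀ = 5

At N = 4: 512 < 832, so the inequality fails and n₀ ≥ 5. We prove 2·4^N ≥ 13N^3 for all N ≥ 5.
When N = 5: 2·4^N = 2048 and 13N^3 = 1625, so 2048 ≥ 1625.
Inductive step: assume the claim holds for N = j, so 2·4^j ≥ 13j^3.
Then 2·4^(j + 1) = 4·(2·4^j) ≥ 4·(13j^3).
Also, for j ≥ 5 we have 4·(13j^3) ≥ 13(j+1)^3, since 4 ≥ (1 + 1/j)^3 for all j ≥ 5.
Combining, 2·4^(j + 1) ≥ 13(j+1)^3.
This completes the induction.
Hence the smallest such n₀ is 5.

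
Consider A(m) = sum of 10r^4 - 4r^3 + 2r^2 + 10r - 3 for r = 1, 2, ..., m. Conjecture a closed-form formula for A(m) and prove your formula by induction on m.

We claim A(m) = m(m + 2)(2m^3 + 2m + 1) for all m ≥ 1.
For the base case m = 1: A(1) = 15, and the closed form gives 15. They agree.
For the inductive step, assume it holds for an arbitrary r ≥ 1, so A(r) = r(2r^4 + 4r^3 + 2r^2 + 5r + 2).
Then A(r+1) = A(r) + (10r^4 + 36r^3 + 50r^2 + 42r + 15) = (r(2r^4 + 4r^3 + 2r^2 + 5r + 2)) + (10r^4 + 36r^3 + 50r^2 + 42r + 15).
Simplifying, A(r+1) = (r + 1)(r + 3)(2r^3 + 6r^2 + 8r + 5) = (r+1)((r+1) + 2)(2(r+1)^3 + 2(r+1) + 1),
which is the closed form with m = r+1.
Hence, by induction on m, the claim holds for every m ≥ 1.

A(m) = m(m + 2)(2m^3 + 2m + 1)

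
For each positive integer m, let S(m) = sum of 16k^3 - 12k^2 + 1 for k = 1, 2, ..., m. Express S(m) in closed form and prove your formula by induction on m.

We claim S(m) = m(4m^3 + 4m^2 - 2m - 1) for all m ≥ 1.
Base case (m = 1): S(1) = 5, and the closed form gives 5. They agree.
Inductive step: assume the claim holds for m = k, so S(k) = k(4k^3 + 4k^2 - 2k - 1).
Then S(k+1) = S(k) + (16(k + 1)^3 - 12(k + 1)^2 + 1) = (k(4k^3 + 4k^2 - 2k - 1)) + (16(k + 1)^3 - 12(k + 1)^2 + 1).
Simplifying, S(k+1) = (k + 1)(4k^3 + 16k^2 + 18k + 5) = (k+1)(4(k+1)^3 + 4(k+1)^2 - 2(k+1) - 1),
which is the closed form with m = k+1.
By induction, the statement is established for all m ≥ 1.

S(m) = m(4m^3 + 4m^2 - 2m - 1)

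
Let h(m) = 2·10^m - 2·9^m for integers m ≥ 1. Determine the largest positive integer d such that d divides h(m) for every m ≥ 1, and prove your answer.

Computing the first values: h(1) = 2 and h(2) = 38; gcd(2, 38) = 2, so d ≤ 2.
We prove 2 | 2·10^m - 2·9^m for all m ≥ 1 by induction on m.
Base step (m = 1): h(1) = 2 = 2·(1), so 2 | h(1).
Inductive step: assume the claim holds for m = r, i.e. 2 | h(r). Then
h(r+1) − 10·h(r) = (2·10^(r+1) - 2·9^(r+1)) − 10·(2·10^r - 2·9^r) = (-2)·9^r·(9 − 10) = (2)·9^r. Since 2 | h(r) by the inductive hypothesis, 2 | 10·h(r); and 2 | 2 since 2 = 2·1. Therefore 2 | h(r+1).
By induction, the statement is established for all m ≥ 1.
Therefore the largest such d is 2.

d = 2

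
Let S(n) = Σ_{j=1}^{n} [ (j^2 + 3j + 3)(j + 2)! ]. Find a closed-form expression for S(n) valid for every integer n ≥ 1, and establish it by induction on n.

S(n) = (n + 1)(n + 3)! - 6

We claim S(n) = (n + 1)(n + 3)! - 6 for all n ≥ 1.
For the base case n = 1: S(1) = 42, and the closed form gives 42. They agree.
Inductive step: suppose the statement holds for some j ≥ 1, so S(j) = (j + 1)(j + 3)! - 6.
Then S(j+1) = S(j) + ((j^2 + 5j + 7)(j + 3)!) = ((j + 1)(j + 3)! - 6) + ((j^2 + 5j + 7)(j + 3)!).
Simplifying, S(j+1) = ((j+1) + 1)((j+1) + 3)! - 6,
which is the closed form with n = j+1.
By induction, the statement is established for all n ≥ 1.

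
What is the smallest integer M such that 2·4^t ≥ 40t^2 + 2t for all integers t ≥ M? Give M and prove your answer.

M = 5

At t = 4: 512 < 648, so the inequality fails and M ≥ 5. We prove 2·4^t ≥ 40t^2 + 2t for all t ≥ 5.
Base step (t = 5): 2·4^t = 2048 and 40t^2 + 2t = 1010, so 2048 ≥ 1010.
Inductive step: assume the claim holds for t = k, so 2·4^k ≥ 40k^2 + 2k.
Then 2·4^(k + 1) = 4·(2·4^k) ≥ 4·(40k^2 + 2k).
Also, for k ≥ 5 we have 4·(40k^2 + 2k) ≥ 40(k+1)^2 + 2(k+1), since 4·(40k^2 + 2k) − (40(k+1)^2 + 2(k+1)) = 120k^2 - 74k - 42, which is nonnegative for all k ≥ 5.
Combining, 2·4^(k + 1) ≥ 40(k+1)^2 + 2(k+1).
This completes the induction.
Hence the smallest such M is 5.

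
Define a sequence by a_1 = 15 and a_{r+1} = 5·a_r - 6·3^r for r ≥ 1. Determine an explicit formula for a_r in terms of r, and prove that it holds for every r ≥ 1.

Computing the first terms: a_1 = 15, a_2 = 57, a_3 = 231. This suggests a_r = 3^(r + 1) + 6·5^(r - 1).
For the base case r = 1: the formula gives 15 = 15 = a_1.
Suppose the result is true for r = j, so a_j = 3^(j + 1) + 6·5^(j - 1).
Then a_{j+1} = 5·a_j - 6·3^j = 5·(3^(j + 1) + 6·5^(j - 1)) - 6·3^j = 3^(j + 2) + 6·5^j = 3^((j+1) + 1) + 6·5^((j+1) - 1),
which is the claimed formula at r = j+1.
By induction, the statement is established for all r ≥ 1.

a_r = 3^(r + 1) + 6·5^(r - 1)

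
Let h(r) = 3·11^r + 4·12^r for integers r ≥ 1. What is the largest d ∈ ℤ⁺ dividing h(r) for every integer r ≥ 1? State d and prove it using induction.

d = 3

Computing the first values: h(1) = 81 and h(2) = 939; gcd(81, 939) = 3, so d ≤ 3.
We prove 3 | 3·11^r + 4·12^r for all r ≥ 1 by induction on r.
Base step (r = 1): h(1) = 81 = 3·(27), so 3 | h(1).
Inductive step: assume the claim holds for r = k, i.e. 3 | h(k). Then
h(k+1) − 12·h(k) = (3·11^(k+1) + 4·12^(k+1)) − 12·(3·11^k + 4·12^k) = (3)·11^k·(11 − 12) = (-3)·11^k. Since 3 | h(k) by the inductive hypothesis, 3 | 12·h(k); and 3 | -3 since -3 = 3·-1. Therefore 3 | h(k+1).
By the principle of mathematical induction, the result holds for all r ≥ 1.
Therefore the largest such d is 3.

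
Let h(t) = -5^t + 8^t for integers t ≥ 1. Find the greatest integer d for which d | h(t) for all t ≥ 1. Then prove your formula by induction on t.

d = 3

Computing the first values: h(1) = 3 and h(2) = 39; gcd(3, 39) = 3, so d ≤ 3.
We prove 3 | -5^t + 8^t for all t ≥ 1 by induction on t.
When t = 1: h(1) = 3 = 3·(1), so 3 | h(1).
Inductive step: assume the claim holds for t = i, i.e. 3 | h(i). Then
8^{i+1} − 5^{i+1} = 8·8^i − 5·5^i = 8·(8^i − 5^i) + (3)·5^i. The first term is divisible by 3 by the inductive hypothesis, and the second term (3)·5^i is divisible by 3 since 3 | 3. Hence 3 | h(i+1).
Hence, by induction on t, the claim holds for every t ≥ 1.
Therefore the largest such d is 3.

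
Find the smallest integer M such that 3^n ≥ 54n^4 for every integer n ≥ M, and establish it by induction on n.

At n = 12: 531441 < 1119744, so the inequality fails and M ≥ 13. We prove 3^n ≥ 54n^4 for all n ≥ 13.
Base step (n = 13): 3^n = 1594323 and 54n^4 = 1542294, so 1594323 ≥ 1542294.
Inductive step: assume the claim holds for n = r, so 3^r ≥ 54r^4.
Then 3^(r + 1) = 3·(3^r) ≥ 3·(54r^4).
Also, for r ≥ 13 we have 3·(54r^4) ≥ 54(r+1)^4, since 3 ≥ (1 + 1/r)^4 for all r ≥ 13.
Combining, 3^(r + 1) ≥ 54(r+1)^4.
By the principle of mathematical induction, the result holds for all n ≥ 13.
Hence the smallest such M is 13.

M = 13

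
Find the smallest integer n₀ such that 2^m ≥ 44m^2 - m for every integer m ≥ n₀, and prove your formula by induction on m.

n₀ = 13

At m = 12: 4096 < 6324, so the inequality fails and n₀ ≥ 13. We prove 2^m ≥ 44m^2 - m for all m ≥ 13.
For the base case m = 13: 2^m = 8192 and 44m^2 - m = 7423, so 8192 ≥ 7423.
Inductive step: assume the claim holds for m = j, so 2^j ≥ 44j^2 - j.
Then 2^(j + 1) = 2·(2^j) ≥ 2·(44j^2 - j).
Also, for j ≥ 13 we have 2·(44j^2 - j) ≥ 44(j+1)^2 - (j+1), since 2·(44j^2 - j) − (44(j+1)^2 - (j+1)) = 44j^2 - 89j - 43, which is nonnegative for all j ≥ 13.
Combining, 2^(j + 1) ≥ 44(j+1)^2 - (j+1).
By induction, the statement is established for all m ≥ 13.
Hence the smallest such n₀ is 13.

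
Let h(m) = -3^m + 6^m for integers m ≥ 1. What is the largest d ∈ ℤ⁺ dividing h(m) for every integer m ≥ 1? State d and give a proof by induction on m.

Computing the first values: h(1) = 3 and h(2) = 27; gcd(3, 27) = 3, so d ≤ 3.
We prove 3 | -3^m + 6^m for all m ≥ 1 by induction on m.
For the base case m = 1: h(1) = 3 = 3·(1), so 3 | h(1).
Inductive step: suppose the statement holds for some i ≥ 1, i.e. 3 | h(i). Then
6^{i+1} − 3^{i+1} = 6·6^i − 3·3^i = 6·(6^i − 3^i) + (3)·3^i. The first term is divisible by 3 by the inductive hypothesis, and the second term (3)·3^i is divisible by 3 since 3 | 3. Hence 3 | h(i+1).
By the principle of mathematical induction, the result holds for all m ≥ 1.
Therefore the largest such d is 3.

d = 3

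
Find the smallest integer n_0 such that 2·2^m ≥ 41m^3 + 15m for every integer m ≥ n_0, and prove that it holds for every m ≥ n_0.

n_0 = 17

At m = 16: 131072 < 168176, so the inequality fails and n_0 ≥ 17. We prove 2·2^m ≥ 41m^3 + 15m for all m ≥ 17.
For the base case m = 17: 2·2^m = 262144 and 41m^3 + 15m = 201688, so 262144 ≥ 201688.
Inductive step: assume the claim holds for m = p, so 2·2^p ≥ 41p^3 + 15p.
Then 2·2^(p + 1) = 2·(2·2^p) ≥ 2·(41p^3 + 15p).
Also, for p ≥ 17 we have 2·(41p^3 + 15p) ≥ 41(p+1)^3 + 15(p+1), since 2·(41p^3 + 15p) − (41(p+1)^3 + 15(p+1)) = 41p^3 - 123p^2 - 108p - 56, which is nonnegative for all p ≥ 17.
Combining, 2·2^(p + 1) ≥ 41(p+1)^3 + 15(p+1).
Hence, by induction on m, the claim holds for every m ≥ 17.
Hence the smallest such n_0 is 17.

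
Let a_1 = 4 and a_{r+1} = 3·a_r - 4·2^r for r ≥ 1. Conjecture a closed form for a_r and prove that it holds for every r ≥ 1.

a_r = 2^(r + 2) - 4·3^(r - 1)

Computing the first terms: a_1 = 4, a_2 = 4, a_3 = -4. This suggests a_r = 2^(r + 2) - 4·3^(r - 1).
For the base case r = 1: the formula gives 4 = 4 = a_1.
For the inductive step, assume it holds for an arbitrary m ≥ 1, so a_m = 2^(m + 2) - 4·3^(m - 1).
Then a_{m+1} = 3·a_m - 4·2^m = 3·(2^(m + 2) - 4·3^(m - 1)) - 4·2^m = 2^(m + 3) - 4·3^m = 2^((m+1) + 2) - 4·3^((m+1) - 1),
which is the claimed formula at r = m+1.
Hence, by induction on r, the claim holds for every r ≥ 1.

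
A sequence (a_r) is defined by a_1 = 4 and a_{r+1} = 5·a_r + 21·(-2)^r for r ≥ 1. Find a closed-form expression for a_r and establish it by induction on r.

a_r = -3(-2)^r - 2·5^(r - 1)

Computing the first terms: a_1 = 4, a_2 = -22, a_3 = -26. This suggests a_r = -3(-2)^r - 2·5^(r - 1).
When r = 1: the formula gives 4 = 4 = a_1.
Suppose the result is true for r = j, so a_j = -3(-2)^j - 2·5^(j - 1).
Then a_{j+1} = 5·a_j + 21·(-2)^j = 5·(-3(-2)^j - 2·5^(j - 1)) + 21·(-2)^j = -3(-2)^(j + 1) - 2·5^j = -3(-2)^(j+1) - 2·5^((j+1) - 1),
which is the claimed formula at r = j+1.
This completes the induction.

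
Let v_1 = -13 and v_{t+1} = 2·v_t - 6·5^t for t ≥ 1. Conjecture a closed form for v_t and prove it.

Computing the first terms: v_1 = -13, v_2 = -56, v_3 = -262. This suggests v_t = -3·2^(t - 1) - 2·5^t.
Base step (t = 1): the formula gives -13 = -13 = v_1.
Suppose the result is true for t = i, so v_i = -3·2^(i - 1) - 2·5^i.
Then v_{i+1} = 2·v_i - 6·5^i = 2·(-3·2^(i - 1) - 2·5^i) - 6·5^i = -3·2^i - 2·5^(i + 1) = -3·2^((i+1) - 1) - 2·5^(i+1),
which is the claimed formula at t = i+1.
By the principle of mathematical induction, the result holds for all t ≥ 1.

v_t = -3·2^(t - 1) - 2·5^t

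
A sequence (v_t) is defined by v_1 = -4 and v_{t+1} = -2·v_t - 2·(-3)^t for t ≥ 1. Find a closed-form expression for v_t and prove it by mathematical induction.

Computing the first terms: v_1 = -4, v_2 = 14, v_3 = -46. This suggests v_t = -(-2)^t + 2(-3)^t.
Base step (t = 1): the formula gives -4 = -4 = v_1.
For the inductive step, assume it holds for an arbitrary i ≥ 1, so v_i = -(-2)^i + 2(-3)^i.
Then v_{i+1} = -2·v_i - 2·(-3)^i = -2·(-(-2)^i + 2(-3)^i) - 2·(-3)^i = -(-2)^(i + 1) + 2(-3)^(i + 1),
which is the claimed formula at t = i+1.
By the principle of mathematical induction, the result holds for all t ≥ 1.

v_t = -(-2)^t + 2(-3)^t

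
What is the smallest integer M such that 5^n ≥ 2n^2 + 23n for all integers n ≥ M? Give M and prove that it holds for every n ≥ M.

M = 3

At n = 2: 25 < 54, so the inequality fails and M ≥ 3. We prove 5^n ≥ 2n^2 + 23n for all n ≥ 3.
Base step (n = 3): 5^n = 125 and 2n^2 + 23n = 87, so 125 ≥ 87.
Suppose the result is true for n = j, so 5^j ≥ 2j^2 + 23j.
Then 5^(j + 1) = 5·(5^j) ≥ 5·(2j^2 + 23j).
Also, for j ≥ 3 we have 5·(2j^2 + 23j) ≥ 2(j+1)^2 + 23(j+1), since 5·(2j^2 + 23j) − (2(j+1)^2 + 23(j+1)) = 8j^2 + 88j - 25, which is nonnegative for all j ≥ 3.
Combining, 5^(j + 1) ≥ 2(j+1)^2 + 23(j+1).
By induction, the statement is established for all n ≥ 3.
Hence the smallest such M is 3.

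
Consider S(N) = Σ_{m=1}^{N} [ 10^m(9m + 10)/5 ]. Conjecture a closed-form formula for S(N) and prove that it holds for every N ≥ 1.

S(N) = 2·10^N(N + 1) - 2

We claim S(N) = 2·10^N(N + 1) - 2 for all N ≥ 1.
Base step (N = 1): S(1) = 38, and the closed form gives 38. They agree.
Inductive step: suppose the statement holds for some m ≥ 1, so S(m) = 2·10^m(m + 1) - 2.
Then S(m+1) = S(m) + (10^m(18m + 38)) = (2·10^m(m + 1) - 2) + (10^m(18m + 38)).
Simplifying, S(m+1) = 20·10^m·m + 40·10^m - 2 = 2·10^(m+1)((m+1) + 1) - 2,
which is the closed form with N = m+1.
By induction, the statement is established for all N ≥ 1.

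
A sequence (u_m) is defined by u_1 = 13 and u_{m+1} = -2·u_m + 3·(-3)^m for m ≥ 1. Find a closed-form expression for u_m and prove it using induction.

Computing the first terms: u_1 = 13, u_2 = -35, u_3 = 97. This suggests u_m = (-2)^(m + 1) + (-3)^(m + 1).
When m = 1: the formula gives 13 = 13 = u_1.
For the inductive step, assume it holds for an arbitrary r ≥ 1, so u_r = (-2)^(r + 1) + (-3)^(r + 1).
Then u_{r+1} = -2·u_r + 3·(-3)^r = -2·((-2)^(r + 1) + (-3)^(r + 1)) + 3·(-3)^r = (-2)^(r + 2) + (-3)^(r + 2) = (-2)^((r+1) + 1) + (-3)^((r+1) + 1),
which is the claimed formula at m = r+1.
This completes the induction.

u_m = (-2)^(m + 1) + (-3)^(m + 1)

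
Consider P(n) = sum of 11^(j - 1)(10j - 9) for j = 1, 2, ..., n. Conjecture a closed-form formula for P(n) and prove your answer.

P(n) = 11^n(n - 1) + 1

We claim P(n) = 11^n(n - 1) + 1 for all n ≥ 1.
For the base case n = 1: P(1) = 1, and the closed form gives 1. They agree.
For the inductive step, assume it holds for an arbitrary j ≥ 1, so P(j) = 11^j(j - 1) + 1.
Then P(j+1) = P(j) + (11^j(10j + 1)) = (11^j(j - 1) + 1) + (11^j(10j + 1)).
Simplifying, P(j+1) = 11^(j + 1)j + 1 = 11^(j+1)((j+1) - 1) + 1,
which is the closed form with n = j+1.
By the principle of mathematical induction, the result holds for all n ≥ 1.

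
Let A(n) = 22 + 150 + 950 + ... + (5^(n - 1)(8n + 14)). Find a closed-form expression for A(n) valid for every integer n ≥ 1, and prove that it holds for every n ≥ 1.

A(n) = 5^n(2n + 3) - 3

We claim A(n) = 5^n(2n + 3) - 3 for all n ≥ 1.
Base case (n = 1): A(1) = 22, and the closed form gives 22. They agree.
Suppose the result is true for n = m, so A(m) = 5^m(2m + 3) - 3.
Then A(m+1) = A(m) + (5^m(8m + 22)) = (5^m(2m + 3) - 3) + (5^m(8m + 22)).
Simplifying, A(m+1) = 10·5^m·m + 25·5^m - 3 = 5^(m+1)(2(m+1) + 3) - 3,
which is the closed form with n = m+1.
This completes the induction.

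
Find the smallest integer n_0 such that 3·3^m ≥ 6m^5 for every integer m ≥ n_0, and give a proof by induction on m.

At m = 11: 531441 < 966306, so the inequality fails and n_0 ≥ 12. We prove 3·3^m ≥ 6m^5 for all m ≥ 12.
When m = 12: 3·3^m = 1594323 and 6m^5 = 1492992, so 1594323 ≥ 1492992.
Inductive step: suppose the statement holds for some i ≥ 12, so 3·3^i ≥ 6i^5.
Then 3·3^(i + 1) = 3·(3·3^i) ≥ 3·(6i^5).
Also, for i ≥ 12 we have 3·(6i^5) ≥ 6(i+1)^5, since 3 ≥ (1 + 1/i)^5 for all i ≥ 12.
Combining, 3·3^(i + 1) ≥ 6(i+1)^5.
This completes the induction.
Hence the smallest such n_0 is 12.

n_0 = 12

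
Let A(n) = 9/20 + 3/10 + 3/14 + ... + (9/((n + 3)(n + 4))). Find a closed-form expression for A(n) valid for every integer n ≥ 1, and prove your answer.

We claim A(n) = 9n/(4(n + 4)) for all n ≥ 1.
Base case (n = 1): A(1) = 9/20, and the closed form gives 9/20. They agree.
Inductive step: assume the claim holds for n = m, so A(m) = 9m/(4(m + 4)).
Then A(m+1) = A(m) + (9/((m + 4)(m + 5))) = (9m/(4(m + 4))) + (9/((m + 4)(m + 5))).
Simplifying, A(m+1) = 9(m + 1)/(4(m + 5)) = 9(m+1)/(4((m+1) + 4)),
which is the closed form with n = m+1.
By the principle of mathematical induction, the result holds for all n ≥ 1.

A(n) = 9n/(4(n + 4))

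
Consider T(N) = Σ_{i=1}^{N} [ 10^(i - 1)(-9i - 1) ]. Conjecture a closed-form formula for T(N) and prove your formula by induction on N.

T(N) = -10^N·N

We claim T(N) = -10^N·N for all N ≥ 1.
Base case (N = 1): T(1) = -10, and the closed form gives -10. They agree.
For the inductive step, assume it holds for an arbitrary i ≥ 1, so T(i) = -10^i·i.
Then T(i+1) = T(i) + (10^i(-9i - 10)) = (-10^i·i) + (10^i(-9i - 10)).
Simplifying, T(i+1) = 10^(i + 1)(-i - 1) = -10^(i+1)·(i+1),
which is the closed form with N = i+1.
Hence, by induction on N, the claim holds for every N ≥ 1.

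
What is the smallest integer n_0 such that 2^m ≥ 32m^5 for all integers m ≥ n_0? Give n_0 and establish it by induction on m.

n_0 = 30

At m = 29: 536870912 < 656356768, so the inequality fails and n_0 ≥ 30. We prove 2^m ≥ 32m^5 for all m ≥ 30.
Base step (m = 30): 2^m = 1073741824 and 32m^5 = 777600000, so 1073741824 ≥ 777600000.
Inductive step: suppose the statement holds for some j ≥ 30, so 2^j ≥ 32j^5.
Then 2^(j + 1) = 2·(2^j) ≥ 2·(32j^5).
Also, for j ≥ 30 we have 2·(32j^5) ≥ 32(j+1)^5, since 2 ≥ (1 + 1/j)^5 for all j ≥ 30.
Combining, 2^(j + 1) ≥ 32(j+1)^5.
By induction, the statement is established for all m ≥ 30.
Hence the smallest such n_0 is 30.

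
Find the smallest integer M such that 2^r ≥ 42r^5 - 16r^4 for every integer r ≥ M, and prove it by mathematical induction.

M = 30

At r = 29: 536870912 < 850151762, so the inequality fails and M ≥ 30. We prove 2^r ≥ 42r^5 - 16r^4 for all r ≥ 30.
Base step (r = 30): 2^r = 1073741824 and 42r^5 - 16r^4 = 1007640000, so 1073741824 ≥ 1007640000.
Inductive step: assume the claim holds for r = k, so 2^k ≥ 42k^5 - 16k^4.
Then 2^(k + 1) = 2·(2^k) ≥ 2·(42k^5 - 16k^4).
Also, for k ≥ 30 we have 2·(42k^5 - 16k^4) ≥ 42(k+1)^5 - 16(k+1)^4, since 2·(42k^5 - 16k^4) − (42(k+1)^5 - 16(k+1)^4) = 42k^5 - 226k^4 - 356k^3 - 324k^2 - 146k - 26, which is nonnegative for all k ≥ 30.
Combining, 2^(k + 1) ≥ 42(k+1)^5 - 16(k+1)^4.
By induction, the statement is established for all r ≥ 30.
Hence the smallest such M is 30.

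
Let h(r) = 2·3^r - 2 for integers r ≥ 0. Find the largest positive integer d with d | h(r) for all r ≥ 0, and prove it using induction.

Computing the first values: h(0) = 0 and h(1) = 4; gcd(0, 4) = 4, so d ≤ 4.
We prove 4 | 2·3^r - 2 for all r ≥ 0 by induction on r.
Base case (r = 0): h(0) = 0 = 4·(0), so 4 | h(0).
For the inductive step, assume it holds for an arbitrary i ≥ 0, i.e. 4 | h(i). Then
h(i+1) = 2·3^(i+1) - 2 = 3·(2·3^i - 2) + 4 = 3·h(i) + 4. The first term is divisible by 4 by the inductive hypothesis, and 4 is divisible by 4. Hence 4 | h(i+1).
This completes the induction.
Therefore the largest such d is 4.

d = 4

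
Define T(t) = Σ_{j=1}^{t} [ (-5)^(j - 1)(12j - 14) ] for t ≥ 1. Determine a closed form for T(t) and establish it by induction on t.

T(t) = 2(-5)^t(-t + 1) - 2

We claim T(t) = 2(-5)^t(-t + 1) - 2 for all t ≥ 1.
Base step (t = 1): T(1) = -2, and the closed form gives -2. They agree.
Inductive step: suppose the statement holds for some j ≥ 1, so T(j) = 2(-5)^j(-j + 1) - 2.
Then T(j+1) = T(j) + ((-5)^j(12j - 2)) = (2(-5)^j(-j + 1) - 2) + ((-5)^j(12j - 2)).
Simplifying, T(j+1) = 10(-5)^j·j - 2 = 2(-5)^(j+1)(-(j+1) + 1) - 2,
which is the closed form with t = j+1.
By induction, the statement is established for all t ≥ 1.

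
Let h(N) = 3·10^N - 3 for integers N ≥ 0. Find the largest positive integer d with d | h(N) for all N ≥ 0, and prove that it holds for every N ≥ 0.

Computing the first values: h(0) = 0 and h(1) = 27; gcd(0, 27) = 27, so d ≤ 27.
We prove 27 | 3·10^N - 3 for all N ≥ 0 by induction on N.
For the base case N = 0: h(0) = 0 = 27·(0), so 27 | h(0).
Suppose the result is true for N = m, i.e. 27 | h(m). Then
h(m+1) = 3·10^(m+1) - 3 = 10·(3·10^m - 3) + 27 = 10·h(m) + 27. The first term is divisible by 27 by the inductive hypothesis, and 27 is divisible by 27. Hence 27 | h(m+1).
By the principle of mathematical induction, the result holds for all N ≥ 0.
Therefore the largest such d is 27.

d = 27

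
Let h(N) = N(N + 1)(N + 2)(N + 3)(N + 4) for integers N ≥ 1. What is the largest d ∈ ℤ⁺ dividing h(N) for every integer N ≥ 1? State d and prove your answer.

d = 120

Computing the first values: h(1) = 120 and h(2) = 720; gcd(120, 720) = 120, so d ≤ 120.
We prove 120 | N(N + 1)(N + 2)(N + 3)(N + 4) for all N ≥ 1 by induction on N.
When N = 1: h(1) = 120 = 120·(1), so 120 | h(1).
For the inductive step, assume it holds for an arbitrary p ≥ 1, i.e. 120 | h(p). Then
h(p+1) − h(p) = (p+1)·(p+2)·(p+3)·(p+4)·(p+5) − p·(p+1)·(p+2)·(p+3)·(p+4) = (p+1)·(p+2)·(p+3)·(p+4)·[(p+5) − p] = 5·(p+1)·(p+2)·(p+3)·(p+4). The product of 4 consecutive integers is divisible by (4)! = 24, so h(p+1) − h(p) is divisible by 5·24 = 120. By the inductive hypothesis 120 | h(p), hence 120 | h(p+1).
By the principle of mathematical induction, the result holds for all N ≥ 1.
Therefore the largest such d is 120.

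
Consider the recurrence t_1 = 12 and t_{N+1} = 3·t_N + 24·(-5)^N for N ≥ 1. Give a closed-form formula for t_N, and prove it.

t_N = -3(-5)^N - 3^N

Computing the first terms: t_1 = 12, t_2 = -84, t_3 = 348. This suggests t_N = -3(-5)^N - 3^N.
Base case (N = 1): the formula gives 12 = 12 = t_1.
Suppose the result is true for N = k, so t_k = -3(-5)^k - 3^k.
Then t_{k+1} = 3·t_k + 24·(-5)^k = 3·(-3(-5)^k - 3^k) + 24·(-5)^k = -3(-5)^(k + 1) - 3^(k + 1),
which is the claimed formula at N = k+1.
This completes the induction.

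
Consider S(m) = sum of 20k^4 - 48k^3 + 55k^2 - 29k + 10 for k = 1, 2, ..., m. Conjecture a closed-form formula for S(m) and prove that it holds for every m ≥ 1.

S(m) = m(4m^4 - 2m^3 + m^2 + m + 4)

We claim S(m) = m(4m^4 - 2m^3 + m^2 + m + 4) for all m ≥ 1.
For the base case m = 1: S(1) = 8, and the closed form gives 8. They agree.
For the inductive step, assume it holds for an arbitrary k ≥ 1, so S(k) = k(4k^4 - 2k^3 + k^2 + k + 4).
Then S(k+1) = S(k) + (20k^4 + 32k^3 + 31k^2 + 17k + 8) = (k(4k^4 - 2k^3 + k^2 + k + 4)) + (20k^4 + 32k^3 + 31k^2 + 17k + 8).
Simplifying, S(k+1) = (k + 1)(4k^4 + 14k^3 + 19k^2 + 13k + 8) = (k+1)(4(k+1)^4 - 2(k+1)^3 + (k+1)^2 + (k+1) + 4),
which is the closed form with m = k+1.
By the principle of mathematical induction, the result holds for all m ≥ 1.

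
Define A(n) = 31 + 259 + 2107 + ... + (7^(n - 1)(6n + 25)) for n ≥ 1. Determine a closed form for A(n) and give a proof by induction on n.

We claim A(n) = 7^n(n + 4) - 4 for all n ≥ 1.
For the base case n = 1: A(1) = 31, and the closed form gives 31. They agree.
Suppose the result is true for n = k, so A(k) = 7^k(k + 4) - 4.
Then A(k+1) = A(k) + (7^k(6k + 31)) = (7^k(k + 4) - 4) + (7^k(6k + 31)).
Simplifying, A(k+1) = 7·7^k·k + 35·7^k - 4 = 7^(k+1)((k+1) + 4) - 4,
which is the closed form with n = k+1.
This completes the induction.

A(n) = 7^n(n + 4) - 4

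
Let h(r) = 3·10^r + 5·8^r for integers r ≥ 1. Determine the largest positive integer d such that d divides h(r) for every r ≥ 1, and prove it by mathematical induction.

Computing the first values: h(1) = 70 and h(2) = 620; gcd(70, 620) = 10, so d ≤ 10.
We prove 10 | 3·10^r + 5·8^r for all r ≥ 1 by induction on r.
For the base case r = 1: h(1) = 70 = 10·(7), so 10 | h(1).
For the inductive step, assume it holds for an arbitrary j ≥ 1, i.e. 10 | h(j). Then
h(j+1) − 10·h(j) = (3·10^(j+1) + 5·8^(j+1)) − 10·(3·10^j + 5·8^j) = (5)·8^j·(8 − 10) = (-10)·8^j. Since 10 | h(j) by the inductive hypothesis, 10 | 10·h(j); and 10 | -10 since -10 = 10·-1. Therefore 10 | h(j+1).
Hence, by induction on r, the claim holds for every r ≥ 1.
Therefore the largest such d is 10.

d = 10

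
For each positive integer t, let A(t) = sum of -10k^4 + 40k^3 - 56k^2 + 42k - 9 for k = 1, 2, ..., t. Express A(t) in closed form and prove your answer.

We claim A(t) = -t(2t^4 - 5t^3 + 2t^2 - 3t - 3) for all t ≥ 1.
Base step (t = 1): A(1) = 7, and the closed form gives 7. They agree.
For the inductive step, assume it holds for an arbitrary k ≥ 1, so A(k) = k(-2k^4 + 5k^3 - 2k^2 + 3k + 3).
Then A(k+1) = A(k) + (-10k^4 + 4k^2 + 10k + 7) = (k(-2k^4 + 5k^3 - 2k^2 + 3k + 3)) + (-10k^4 + 4k^2 + 10k + 7).
Simplifying, A(k+1) = -(k + 1)(2k^4 + 3k^3 - k^2 - 6k - 7) = -(k+1)(2(k+1)^4 - 5(k+1)^3 + 2(k+1)^2 - 3(k+1) - 3),
which is the closed form with t = k+1.
By induction, the statement is established for all t ≥ 1.

A(t) = -t(2t^4 - 5t^3 + 2t^2 - 3t - 3)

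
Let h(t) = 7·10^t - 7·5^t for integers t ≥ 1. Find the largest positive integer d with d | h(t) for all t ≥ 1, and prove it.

d = 35

Computing the first values: h(1) = 35 and h(2) = 525; gcd(35, 525) = 35, so d ≤ 35.
We prove 35 | 7·10^t - 7·5^t for all t ≥ 1 by induction on t.
For the base case t = 1: h(1) = 35 = 35·(1), so 35 | h(1).
Suppose the result is true for t = k, i.e. 35 | h(k). Then
h(k+1) − 10·h(k) = (7·10^(k+1) - 7·5^(k+1)) − 10·(7·10^k - 7·5^k) = (-7)·5^k·(5 − 10) = (35)·5^k. Since 35 | h(k) by the inductive hypothesis, 35 | 10·h(k); and 35 | 35 since 35 = 35·1. Therefore 35 | h(k+1).
This completes the induction.
Therefore the largest such d is 35.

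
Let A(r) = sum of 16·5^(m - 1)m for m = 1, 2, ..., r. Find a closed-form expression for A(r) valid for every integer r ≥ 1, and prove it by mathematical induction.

We claim A(r) = 5^r(4r - 1) + 1 for all r ≥ 1.
For the base case r = 1: A(1) = 16, and the closed form gives 16. They agree.
Inductive step: assume the claim holds for r = m, so A(m) = 5^m(4m - 1) + 1.
Then A(m+1) = A(m) + (16·5^m(m + 1)) = (5^m(4m - 1) + 1) + (16·5^m(m + 1)).
Simplifying, A(m+1) = 20·5^m·m + 15·5^m + 1 = 5^(m+1)(4(m+1) - 1) + 1,
which is the closed form with r = m+1.
This completes the induction.

A(r) = 5^r(4r - 1) + 1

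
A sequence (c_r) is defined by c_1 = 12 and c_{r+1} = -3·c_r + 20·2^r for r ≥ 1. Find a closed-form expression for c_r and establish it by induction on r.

Computing the first terms: c_1 = 12, c_2 = 4, c_3 = 68. This suggests c_r = 4(-3)^(r - 1) + 2^(r + 2).
When r = 1: the formula gives 12 = 12 = c_1.
Inductive step: assume the claim holds for r = k, so c_k = 4(-3)^(k - 1) + 2^(k + 2).
Then c_{k+1} = -3·c_k + 20·2^k = -3·(4(-3)^(k - 1) + 2^(k + 2)) + 20·2^k = 4(-3)^k + 2^(k + 3) = 4(-3)^((k+1) - 1) + 2^((k+1) + 2),
which is the claimed formula at r = k+1.
This completes the induction.

c_r = 4(-3)^(r - 1) + 2^(r + 2)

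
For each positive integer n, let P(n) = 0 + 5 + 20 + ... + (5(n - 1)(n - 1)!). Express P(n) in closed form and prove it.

P(n) = 5n! - 5

We claim P(n) = 5n! - 5 for all n ≥ 1.
Base step (n = 1): P(1) = 0, and the closed form gives 0. They agree.
Inductive step: assume the claim holds for n = j, so P(j) = 5j! - 5.
Then P(j+1) = P(j) + (5j·j!) = (5j! - 5) + (5j·j!).
Simplifying, P(j+1) = 5(j+1)! - 5,
which is the closed form with n = j+1.
Hence, by induction on n, the claim holds for every n ≥ 1.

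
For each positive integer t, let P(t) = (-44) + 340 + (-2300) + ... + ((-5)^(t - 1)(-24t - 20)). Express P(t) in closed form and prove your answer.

P(t) = 4(-5)^t(t + 1) - 4

We claim P(t) = 4(-5)^t(t + 1) - 4 for all t ≥ 1.
Base case (t = 1): P(1) = -44, and the closed form gives -44. They agree.
Inductive step: assume the claim holds for t = k, so P(k) = 4(-5)^k(k + 1) - 4.
Then P(k+1) = P(k) + ((-5)^k(-24k - 44)) = (4(-5)^k(k + 1) - 4) + ((-5)^k(-24k - 44)).
Simplifying, P(k+1) = -20(-5)^k·k - 40(-5)^k - 4 = 4(-5)^(k+1)((k+1) + 1) - 4,
which is the closed form with t = k+1.
By induction, the statement is established for all t ≥ 1.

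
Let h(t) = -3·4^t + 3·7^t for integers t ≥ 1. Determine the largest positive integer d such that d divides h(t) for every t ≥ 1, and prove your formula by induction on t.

Computing the first values: h(1) = 9 and h(2) = 99; gcd(9, 99) = 9, so d ≤ 9.
We prove 9 | -3·4^t + 3·7^t for all t ≥ 1 by induction on t.
Base case (t = 1): h(1) = 9 = 9·(1), so 9 | h(1).
Inductive step: assume the claim holds for t = k, i.e. 9 | h(k). Then
h(k+1) − 7·h(k) = (-3·4^(k+1) + 3·7^(k+1)) − 7·(-3·4^k + 3·7^k) = (-3)·4^k·(4 − 7) = (9)·4^k. Since 9 | h(k) by the inductive hypothesis, 9 | 7·h(k); and 9 | 9 since 9 = 9·1. Therefore 9 | h(k+1).
By the principle of mathematical induction, the result holds for all t ≥ 1.
Therefore the largest such d is 9.

d = 9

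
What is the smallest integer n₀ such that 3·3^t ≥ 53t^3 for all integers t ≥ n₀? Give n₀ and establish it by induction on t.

n₀ = 9

At t = 8: 19683 < 27136, so the inequality fails and n₀ ≥ 9. We prove 3·3^t ≥ 53t^3 for all t ≥ 9.
When t = 9: 3·3^t = 59049 and 53t^3 = 38637, so 59049 ≥ 38637.
Inductive step: assume the claim holds for t = j, so 3·3^j ≥ 53j^3.
Then 3·3^(j + 1) = 3·(3·3^j) ≥ 3·(53j^3).
Also, for j ≥ 9 we have 3·(53j^3) ≥ 53(j+1)^3, since 3 ≥ (1 + 1/j)^3 for all j ≥ 9.
Combining, 3·3^(j + 1) ≥ 53(j+1)^3.
By induction, the statement is established for all t ≥ 9.
Hence the smallest such n₀ is 9.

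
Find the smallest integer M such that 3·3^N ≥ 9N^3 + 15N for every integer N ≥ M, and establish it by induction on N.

M = 6

At N = 5: 729 < 1200, so the inequality fails and M ≥ 6. We prove 3·3^N ≥ 9N^3 + 15N for all N ≥ 6.
Base step (N = 6): 3·3^N = 2187 and 9N^3 + 15N = 2034, so 2187 ≥ 2034.
For the inductive step, assume it holds for an arbitrary j ≥ 6, so 3·3^j ≥ 9j^3 + 15j.
Then 3·3^(j + 1) = 3·(3·3^j) ≥ 3·(9j^3 + 15j).
Also, for j ≥ 6 we have 3·(9j^3 + 15j) ≥ 9(j+1)^3 + 15(j+1), since 3·(9j^3 + 15j) − (9(j+1)^3 + 15(j+1)) = 18j^3 - 27j^2 + 3j - 24, which is nonnegative for all j ≥ 6.
Combining, 3·3^(j + 1) ≥ 9(j+1)^3 + 15(j+1).
Hence, by induction on N, the claim holds for every N ≥ 6.
Hence the smallest such M is 6.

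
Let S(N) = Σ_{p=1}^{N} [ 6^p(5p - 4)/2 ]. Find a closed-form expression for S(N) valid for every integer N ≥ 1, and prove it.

S(N) = 3·6^N(N - 1) + 3

We claim S(N) = 3·6^N(N - 1) + 3 for all N ≥ 1.
Base step (N = 1): S(1) = 3, and the closed form gives 3. They agree.
For the inductive step, assume it holds for an arbitrary p ≥ 1, so S(p) = 3·6^p(p - 1) + 3.
Then S(p+1) = S(p) + (6^p(15p + 3)) = (3·6^p(p - 1) + 3) + (6^p(15p + 3)).
Simplifying, S(p+1) = 18·6^p·p + 3 = 3·6^(p+1)((p+1) - 1) + 3,
which is the closed form with N = p+1.
By the principle of mathematical induction, the result holds for all N ≥ 1.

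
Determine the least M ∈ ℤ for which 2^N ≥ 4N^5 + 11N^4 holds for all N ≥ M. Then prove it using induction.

At N = 25: 33554432 < 43359375, so the inequality fails and M ≥ 26. We prove 2^N ≥ 4N^5 + 11N^4 for all N ≥ 26.
Base case (N = 26): 2^N = 67108864 and 4N^5 + 11N^4 = 52552240, so 67108864 ≥ 52552240.
Inductive step: assume the claim holds for N = r, so 2^r ≥ 4r^5 + 11r^4.
Then 2^(r + 1) = 2·(2^r) ≥ 2·(4r^5 + 11r^4).
Also, for r ≥ 26 we have 2·(4r^5 + 11r^4) ≥ 4(r+1)^5 + 11(r+1)^4, since 2·(4r^5 + 11r^4) − (4(r+1)^5 + 11(r+1)^4) = 4r^5 - 9r^4 - 84r^3 - 106r^2 - 64r - 15, which is nonnegative for all r ≥ 26.
Combining, 2^(r + 1) ≥ 4(r+1)^5 + 11(r+1)^4.
This completes the induction.
Hence the smallest such M is 26.

M = 26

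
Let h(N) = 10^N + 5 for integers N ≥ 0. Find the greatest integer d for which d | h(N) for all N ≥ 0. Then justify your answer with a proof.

Computing the first values: h(0) = 6 and h(1) = 15; gcd(6, 15) = 3, so d ≤ 3.
We prove 3 | 10^N + 5 for all N ≥ 0 by induction on N.
Base case (N = 0): h(0) = 6 = 3·(2), so 3 | h(0).
Inductive step: assume the claim holds for N = k, i.e. 3 | h(k). Then
h(k+1) = 10^(k+1) + 5 = 10·(10^k + 5) - 45 = 10·h(k) - 45. The first term is divisible by 3 by the inductive hypothesis, and -45 is divisible by 3. Hence 3 | h(k+1).
By induction, the statement is established for all N ≥ 0.
Therefore the largest such d is 3.

d = 3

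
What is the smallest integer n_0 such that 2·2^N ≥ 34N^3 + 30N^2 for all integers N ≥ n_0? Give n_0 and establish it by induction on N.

n_0 = 17

At N = 16: 131072 < 146944, so the inequality fails and n_0 ≥ 17. We prove 2·2^N ≥ 34N^3 + 30N^2 for all N ≥ 17.
For the base case N = 17: 2·2^N = 262144 and 34N^3 + 30N^2 = 175712, so 262144 ≥ 175712.
For the inductive step, assume it holds for an arbitrary m ≥ 17, so 2·2^m ≥ 34m^3 + 30m^2.
Then 2·2^(m + 1) = 2·(2·2^m) ≥ 2·(34m^3 + 30m^2).
Also, for m ≥ 17 we have 2·(34m^3 + 30m^2) ≥ 34(m+1)^3 + 30(m+1)^2, since 2·(34m^3 + 30m^2) − (34(m+1)^3 + 30(m+1)^2) = 34m^3 - 72m^2 - 162m - 64, which is nonnegative for all m ≥ 17.
Combining, 2·2^(m + 1) ≥ 34(m+1)^3 + 30(m+1)^2.
This completes the induction.
Hence the smallest such n_0 is 17.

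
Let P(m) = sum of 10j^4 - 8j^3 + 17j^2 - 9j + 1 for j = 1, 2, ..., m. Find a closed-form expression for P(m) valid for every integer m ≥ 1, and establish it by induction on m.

We claim P(m) = m(2m^4 + 3m^3 + 5m^2 + 2m - 1) for all m ≥ 1.
For the base case m = 1: P(1) = 11, and the closed form gives 11. They agree.
Suppose the result is true for m = j, so P(j) = j(2j^4 + 3j^3 + 5j^2 + 2j - 1).
Then P(j+1) = P(j) + (10j^4 + 32j^3 + 53j^2 + 41j + 11) = (j(2j^4 + 3j^3 + 5j^2 + 2j - 1)) + (10j^4 + 32j^3 + 53j^2 + 41j + 11).
Simplifying, P(j+1) = (j + 1)(2j^4 + 11j^3 + 26j^2 + 29j + 11) = (j+1)(2(j+1)^4 + 3(j+1)^3 + 5(j+1)^2 + 2(j+1) - 1),
which is the closed form with m = j+1.
This completes the induction.

P(m) = m(2m^4 + 3m^3 + 5m^2 + 2m - 1)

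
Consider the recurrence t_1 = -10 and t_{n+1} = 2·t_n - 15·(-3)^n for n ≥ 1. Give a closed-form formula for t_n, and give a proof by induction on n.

Computing the first terms: t_1 = -10, t_2 = 25, t_3 = -85. This suggests t_n = -(-3)^(n + 1) - 2^(n - 1).
For the base case n = 1: the formula gives -10 = -10 = t_1.
For the inductive step, assume it holds for an arbitrary p ≥ 1, so t_p = -(-3)^(p + 1) - 2^(p - 1).
Then t_{p+1} = 2·t_p - 15·(-3)^p = 2·(-(-3)^(p + 1) - 2^(p - 1)) - 15·(-3)^p = -(-3)^(p + 2) - 2^p = -(-3)^((p+1) + 1) - 2^((p+1) - 1),
which is the claimed formula at n = p+1.
This completes the induction.

t_n = -(-3)^(n + 1) - 2^(n - 1)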